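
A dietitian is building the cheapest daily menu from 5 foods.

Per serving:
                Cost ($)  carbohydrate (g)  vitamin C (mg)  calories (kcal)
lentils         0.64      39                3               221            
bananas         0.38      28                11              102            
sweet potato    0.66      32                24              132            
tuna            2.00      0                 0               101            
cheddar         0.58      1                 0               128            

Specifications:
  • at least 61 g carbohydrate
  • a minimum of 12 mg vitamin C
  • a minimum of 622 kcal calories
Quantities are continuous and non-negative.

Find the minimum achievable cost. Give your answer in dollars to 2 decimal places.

This is a linear program. Let x1 = servings of lentils, x2 = servings of bananas, x3 = servings of sweet potato, x4 = servings of tuna, x5 = servings of cheddar.
min 0.64x1 + 0.38x2 + 0.66x3 + 2x4 + 0.58x5 with:
  39x1 + 28x2 + 32x3 + 1x5 ≥ 61   (carbohydrate)
  3x1 + 11x2 + 24x3 ≥ 12   (vitamin C)
  221x1 + 102x2 + 132x3 + 101x4 + 128x5 ≥ 622   (calories)
  x1, x2, x3, x4, x5 ≥ 0.
The cheapest feasible vertex uses only lentils, bananas; sweet potato, tuna, cheddar are not used. There the vitamin C and calories constraints are tight.
Optimal quantities: lentils = 2.644 servings, bananas = 0.3699 servings.
Total cost: 0.64·2.644 + 0.38·0.3699 = 1.8327.

$1.83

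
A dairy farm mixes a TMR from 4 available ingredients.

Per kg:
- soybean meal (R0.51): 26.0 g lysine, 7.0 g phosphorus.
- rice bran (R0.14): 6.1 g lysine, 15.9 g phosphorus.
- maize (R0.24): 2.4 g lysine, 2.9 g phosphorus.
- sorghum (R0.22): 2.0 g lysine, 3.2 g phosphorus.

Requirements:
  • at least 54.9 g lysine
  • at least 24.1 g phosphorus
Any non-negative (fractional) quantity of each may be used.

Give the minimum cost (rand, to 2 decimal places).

Treat it as an LP. Let x1 = kg of soybean meal, x2 = kg of rice bran, x3 = kg of maize, x4 = kg of sorghum.
Minimize 0.51x1 + 0.14x2 + 0.24x3 + 0.22x4 subject to:
  26x1 + 6.1x2 + 2.4x3 + 2x4 ≥ 54.9   (lysine)
  7x1 + 15.9x2 + 2.9x3 + 3.2x4 ≥ 24.1   (phosphorus)
  x1, x2, x3, x4 ≥ 0.
The minimum-cost mix takes nothing from maize, sorghum — only soybean meal, rice bran. Binding constraints: lysine and phosphorus.
Optimal quantities: soybean meal = 1.958 kg, rice bran = 0.6536 kg.
Objective = 0.51·1.958 + 0.14·0.6536 = 1.0901.

R1.09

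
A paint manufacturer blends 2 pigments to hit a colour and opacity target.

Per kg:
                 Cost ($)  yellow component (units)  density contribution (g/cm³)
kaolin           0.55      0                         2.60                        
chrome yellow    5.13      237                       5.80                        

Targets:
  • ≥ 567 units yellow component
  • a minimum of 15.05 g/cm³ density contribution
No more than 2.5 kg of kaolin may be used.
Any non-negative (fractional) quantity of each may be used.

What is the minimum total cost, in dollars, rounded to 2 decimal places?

$12.52

Treat it as an LP. Let x1 = kg of kaolin, x2 = kg of chrome yellow.
Minimize 0.55x1 + 5.13x2 with:
  237x2 ≥ 567   (yellow component)
  2.6x1 + 5.8x2 ≥ 15.05   (density contribution)
  x1 ≤ 2.5
  x1, x2 ≥ 0.
Both inputs are positive at the optimum. Binding constraints: yellow component and density contribution.
Solving gives x1 = 0.4516, x2 = 2.392.
Objective = 0.55·0.4516 + 5.13·2.392 = 12.5193.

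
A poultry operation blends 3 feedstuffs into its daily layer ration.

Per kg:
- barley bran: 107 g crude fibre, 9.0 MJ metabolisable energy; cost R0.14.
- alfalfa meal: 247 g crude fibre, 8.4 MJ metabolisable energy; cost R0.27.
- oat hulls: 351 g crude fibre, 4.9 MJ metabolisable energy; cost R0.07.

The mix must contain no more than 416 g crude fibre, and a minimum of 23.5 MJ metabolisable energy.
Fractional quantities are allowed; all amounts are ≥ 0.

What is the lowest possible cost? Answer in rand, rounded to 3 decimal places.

R0.363

Let x1 = kg of barley bran, x2 = kg of alfalfa meal, x3 = kg of oat hulls.
min 0.14x1 + 0.27x2 + 0.07x3 with:
  107x1 + 247x2 + 351x3 ≤ 416   (crude fibre)
  9x1 + 8.4x2 + 4.9x3 ≥ 23.5   (metabolisable energy)
  x1, x2, x3 ≥ 0.
The optimal basis is {barley bran, oat hulls}; alfalfa meal drops out. Binding constraints: crude fibre and metabolisable energy.
Solving gives x1 = 2.357, x3 = 0.4667.
Total cost: 0.14·2.357 + 0.07·0.4667 = 0.36265.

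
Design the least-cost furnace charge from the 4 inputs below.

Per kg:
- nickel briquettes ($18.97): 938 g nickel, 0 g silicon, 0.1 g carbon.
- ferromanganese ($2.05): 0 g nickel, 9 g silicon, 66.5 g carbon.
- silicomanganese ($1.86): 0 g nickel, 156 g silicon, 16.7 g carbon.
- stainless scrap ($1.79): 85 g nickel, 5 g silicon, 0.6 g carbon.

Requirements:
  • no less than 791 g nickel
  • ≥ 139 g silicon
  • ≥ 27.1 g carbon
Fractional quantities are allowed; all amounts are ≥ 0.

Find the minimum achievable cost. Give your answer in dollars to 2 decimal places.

$18.01

Set it up as a linear program. Let x1 = kg of nickel briquettes, x2 = kg of ferromanganese, x3 = kg of silicomanganese, x4 = kg of stainless scrap.
min 18.97x1 + 2.05x2 + 1.86x3 + 1.79x4 subject to:
  938x1 + 85x4 ≥ 791   (nickel)
  9x2 + 156x3 + 5x4 ≥ 139   (silicon)
  0.1x1 + 66.5x2 + 16.7x3 + 0.6x4 ≥ 27.1   (carbon)
  x1, x2, x3, x4 ≥ 0.
The minimum-cost mix takes nothing from stainless scrap — only nickel briquettes, ferromanganese, silicomanganese. There the nickel, silicon, carbon constraints are tight.
So nickel briquettes = 0.8433 kg, ferromanganese = 0.1852 kg, silicomanganese = 0.8803 kg.
Total cost: 18.97·0.8433 + 2.05·0.1852 + 1.86·0.8803 = 18.0144.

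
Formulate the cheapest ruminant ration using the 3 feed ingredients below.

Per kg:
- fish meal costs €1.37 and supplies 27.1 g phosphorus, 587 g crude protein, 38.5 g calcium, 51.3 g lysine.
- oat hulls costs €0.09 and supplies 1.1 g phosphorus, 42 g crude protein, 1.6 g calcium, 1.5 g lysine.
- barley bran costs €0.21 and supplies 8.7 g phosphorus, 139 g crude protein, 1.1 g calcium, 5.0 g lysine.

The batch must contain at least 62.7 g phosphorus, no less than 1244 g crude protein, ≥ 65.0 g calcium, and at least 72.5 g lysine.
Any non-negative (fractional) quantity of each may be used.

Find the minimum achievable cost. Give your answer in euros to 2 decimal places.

This is a linear program. Let x1 = kg of fish meal, x2 = kg of oat hulls, x3 = kg of barley bran.
Minimise 1.37x1 + 0.09x2 + 0.21x3 with:
  27.1x1 + 1.1x2 + 8.7x3 ≥ 62.7   (phosphorus)
  587x1 + 42x2 + 139x3 ≥ 1244   (crude protein)
  38.5x1 + 1.6x2 + 1.1x3 ≥ 65   (calcium)
  51.3x1 + 1.5x2 + 5x3 ≥ 72.5   (lysine)
  x1, x2, x3 ≥ 0.
At the optimum only fish meal, barley bran are positive (oat hulls = 0). There the phosphorus and calcium constraints are tight.
Solving gives x1 = 1.627, x3 = 2.138.
Hence cost = 1.37·1.627 + 0.21·2.138 = €2.6780.

€2.68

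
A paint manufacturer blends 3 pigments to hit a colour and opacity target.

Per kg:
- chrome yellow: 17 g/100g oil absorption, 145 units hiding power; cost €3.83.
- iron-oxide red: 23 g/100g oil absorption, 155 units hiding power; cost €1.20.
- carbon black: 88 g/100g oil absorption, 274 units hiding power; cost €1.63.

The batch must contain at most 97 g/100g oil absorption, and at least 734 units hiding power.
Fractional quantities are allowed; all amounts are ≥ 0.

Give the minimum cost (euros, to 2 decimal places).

€12.83

Let x1 = kg of chrome yellow, x2 = kg of iron-oxide red, x3 = kg of carbon black.
Minimize 3.83x1 + 1.2x2 + 1.63x3 s.t.:
  17x1 + 23x2 + 88x3 ≤ 97   (oil absorption)
  145x1 + 155x2 + 274x3 ≥ 734   (hiding power)
  x1, x2, x3 ≥ 0.
At the optimum only chrome yellow, iron-oxide red are positive (carbon black = 0). The oil absorption and hiding power requirements are met with equality.
Optimal quantities: chrome yellow = 2.639 kg, iron-oxide red = 2.267 kg.
Hence cost = 3.83·2.639 + 1.2·2.267 = €12.8278.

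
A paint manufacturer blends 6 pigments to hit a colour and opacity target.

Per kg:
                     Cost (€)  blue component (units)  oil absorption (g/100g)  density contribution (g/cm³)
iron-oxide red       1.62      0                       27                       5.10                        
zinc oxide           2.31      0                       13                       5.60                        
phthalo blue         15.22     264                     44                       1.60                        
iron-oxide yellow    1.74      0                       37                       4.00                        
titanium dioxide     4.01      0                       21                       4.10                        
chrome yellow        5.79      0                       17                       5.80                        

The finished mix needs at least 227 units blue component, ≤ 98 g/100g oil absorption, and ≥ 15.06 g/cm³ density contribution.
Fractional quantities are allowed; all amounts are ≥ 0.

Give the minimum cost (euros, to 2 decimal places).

€17.83

Let x1 = kg of iron-oxide red, x2 = kg of zinc oxide, x3 = kg of phthalo blue, x4 = kg of iron-oxide yellow, x5 = kg of titanium dioxide, x6 = kg of chrome yellow.
min 1.62x1 + 2.31x2 + 15.22x3 + 1.74x4 + 4.01x5 + 5.79x6 s.t.:
  264x3 ≥ 227   (blue component)
  27x1 + 13x2 + 44x3 + 37x4 + 21x5 + 17x6 ≤ 98   (oil absorption)
  5.1x1 + 5.6x2 + 1.6x3 + 4x4 + 4.1x5 + 5.8x6 ≥ 15.06   (density contribution)
  x1, x2, x3, x4, x5, x6 ≥ 0.
The minimum-cost mix takes nothing from iron-oxide yellow, titanium dioxide, chrome yellow — only iron-oxide red, zinc oxide, phthalo blue. Binding constraints: blue component, oil absorption, density contribution.
Solving gives x1 = 1.8732, x2 = 0.73763, x3 = 0.85985.
Hence cost = 1.62·1.8732 + 2.31·0.73763 + 15.22·0.85985 = €17.8254.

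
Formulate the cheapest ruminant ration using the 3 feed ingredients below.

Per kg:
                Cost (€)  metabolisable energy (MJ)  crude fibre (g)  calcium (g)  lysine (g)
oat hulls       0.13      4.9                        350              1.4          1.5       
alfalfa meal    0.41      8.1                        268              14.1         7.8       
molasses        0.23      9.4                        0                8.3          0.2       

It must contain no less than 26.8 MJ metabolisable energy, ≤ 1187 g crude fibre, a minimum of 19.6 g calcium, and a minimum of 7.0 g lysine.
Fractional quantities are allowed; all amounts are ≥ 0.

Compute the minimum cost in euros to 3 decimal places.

€0.767

This is a linear program. Let x1 = kg of oat hulls, x2 = kg of alfalfa meal, x3 = kg of molasses.
min 0.13x1 + 0.41x2 + 0.23x3 with:
  4.9x1 + 8.1x2 + 9.4x3 ≥ 26.8   (metabolisable energy)
  350x1 + 268x2 ≤ 1187   (crude fibre)
  1.4x1 + 14.1x2 + 8.3x3 ≥ 19.6   (calcium)
  1.5x1 + 7.8x2 + 0.2x3 ≥ 7   (lysine)
  x1, x2, x3 ≥ 0.
The optimal mix uses every input. Binding constraints: metabolisable energy, calcium, lysine.
So oat hulls = 2.3632 kg, alfalfa meal = 0.41053 kg, molasses = 1.2654 kg.
Hence cost = 0.13·2.3632 + 0.41·0.41053 + 0.23·1.2654 = €0.76658.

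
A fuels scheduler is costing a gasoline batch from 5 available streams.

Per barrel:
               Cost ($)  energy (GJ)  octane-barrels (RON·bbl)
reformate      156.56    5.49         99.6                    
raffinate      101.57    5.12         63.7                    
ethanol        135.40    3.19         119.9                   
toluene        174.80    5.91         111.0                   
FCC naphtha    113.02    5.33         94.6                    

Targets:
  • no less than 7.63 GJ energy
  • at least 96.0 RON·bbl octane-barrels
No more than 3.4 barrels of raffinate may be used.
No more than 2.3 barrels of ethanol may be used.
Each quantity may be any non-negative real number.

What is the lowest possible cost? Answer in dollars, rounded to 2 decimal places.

This is a linear program. Let x1 = barrels of reformate, x2 = barrels of raffinate, x3 = barrels of ethanol, x4 = barrels of toluene, x5 = barrels of FCC naphtha.
Minimise 156.56x1 + 101.57x2 + 135.4x3 + 174.8x4 + 113.02x5 with:
  5.49x1 + 5.12x2 + 3.19x3 + 5.91x4 + 5.33x5 ≥ 7.63   (energy)
  99.6x1 + 63.7x2 + 119.9x3 + 111x4 + 94.6x5 ≥ 96   (octane-barrels)
  x2 ≤ 3.4
  x3 ≤ 2.3
  x1, x2, x3, x4, x5 ≥ 0.
At the optimum only raffinate, FCC naphtha are positive (reformate, ethanol, toluene = 0). The energy and octane-barrels requirements are met with equality.
Optimal quantities: raffinate = 1.4508 barrels, FCC naphtha = 0.037899 barrels.
Total cost: 101.57·1.4508 + 113.02·0.037899 = 151.6411.

$151.64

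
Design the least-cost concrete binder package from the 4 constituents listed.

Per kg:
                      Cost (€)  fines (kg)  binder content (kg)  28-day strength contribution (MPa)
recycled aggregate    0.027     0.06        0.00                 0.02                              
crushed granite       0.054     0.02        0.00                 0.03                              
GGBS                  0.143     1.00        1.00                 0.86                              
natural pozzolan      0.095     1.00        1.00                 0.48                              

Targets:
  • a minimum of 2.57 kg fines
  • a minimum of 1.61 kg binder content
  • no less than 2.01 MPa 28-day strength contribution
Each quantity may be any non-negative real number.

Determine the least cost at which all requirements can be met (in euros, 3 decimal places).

€0.342

Let x1 = kg of recycled aggregate, x2 = kg of crushed granite, x3 = kg of GGBS, x4 = kg of natural pozzolan.
Minimise 0.027x1 + 0.054x2 + 0.143x3 + 0.095x4 s.t.:
  0.06x1 + 0.02x2 + 1x3 + 1x4 ≥ 2.57   (fines)
  1x3 + 1x4 ≥ 1.61   (binder content)
  0.02x1 + 0.03x2 + 0.86x3 + 0.48x4 ≥ 2.01   (28-day strength contribution)
  x1, x2, x3, x4 ≥ 0.
The cheapest feasible vertex uses only GGBS, natural pozzolan; recycled aggregate, crushed granite are not used. Binding constraints: fines and 28-day strength contribution.
Optimal quantities: GGBS = 2.043 kg, natural pozzolan = 0.5268 kg.
Objective = 0.143·2.043 + 0.095·0.5268 = 0.34220.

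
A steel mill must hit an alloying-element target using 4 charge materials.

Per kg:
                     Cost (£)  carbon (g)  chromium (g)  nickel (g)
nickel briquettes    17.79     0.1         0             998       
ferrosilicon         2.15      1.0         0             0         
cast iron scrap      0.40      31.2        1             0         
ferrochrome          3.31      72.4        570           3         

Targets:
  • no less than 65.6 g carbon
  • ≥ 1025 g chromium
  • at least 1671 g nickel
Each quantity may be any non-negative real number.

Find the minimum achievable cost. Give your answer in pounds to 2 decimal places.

£35.64

Let x1 = kg of nickel briquettes, x2 = kg of ferrosilicon, x3 = kg of cast iron scrap, x4 = kg of ferrochrome.
min 17.79x1 + 2.15x2 + 0.4x3 + 3.31x4 s.t.:
  0.1x1 + 1x2 + 31.2x3 + 72.4x4 ≥ 65.6   (carbon)
  1x3 + 570x4 ≥ 1025   (chromium)
  998x1 + 3x4 ≥ 1671   (nickel)
  x1, x2, x3, x4 ≥ 0.
The minimum-cost mix takes nothing from ferrosilicon, cast iron scrap — only nickel briquettes, ferrochrome. Binding constraints: chromium and nickel.
Solving gives x1 = 1.669, x4 = 1.798.
Hence cost = 17.79·1.669 + 3.31·1.798 = £35.6429.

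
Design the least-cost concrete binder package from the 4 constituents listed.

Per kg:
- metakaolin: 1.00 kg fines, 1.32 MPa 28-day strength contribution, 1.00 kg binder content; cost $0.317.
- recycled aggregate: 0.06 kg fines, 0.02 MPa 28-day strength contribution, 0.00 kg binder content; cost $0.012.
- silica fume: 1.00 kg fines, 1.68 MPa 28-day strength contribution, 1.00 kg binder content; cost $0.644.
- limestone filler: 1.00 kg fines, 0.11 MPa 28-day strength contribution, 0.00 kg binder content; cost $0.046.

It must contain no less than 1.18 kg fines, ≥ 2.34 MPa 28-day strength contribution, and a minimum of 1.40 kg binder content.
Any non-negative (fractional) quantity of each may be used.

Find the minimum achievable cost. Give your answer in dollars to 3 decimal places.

Let x1 = kg of metakaolin, x2 = kg of recycled aggregate, x3 = kg of silica fume, x4 = kg of limestone filler.
Minimise 0.317x1 + 0.012x2 + 0.644x3 + 0.046x4 s.t.:
  1x1 + 0.06x2 + 1x3 + 1x4 ≥ 1.18   (fines)
  1.32x1 + 0.02x2 + 1.68x3 + 0.11x4 ≥ 2.34   (28-day strength contribution)
  1x1 + 1x3 ≥ 1.4   (binder content)
  x1, x2, x3, x4 ≥ 0.
At the optimum only metakaolin is positive (recycled aggregate, silica fume, limestone filler = 0). The 28-day strength contribution requirement is met with equality.
So metakaolin = 1.773 kg.
Total cost: 0.317·1.773 = 0.56204.

$0.562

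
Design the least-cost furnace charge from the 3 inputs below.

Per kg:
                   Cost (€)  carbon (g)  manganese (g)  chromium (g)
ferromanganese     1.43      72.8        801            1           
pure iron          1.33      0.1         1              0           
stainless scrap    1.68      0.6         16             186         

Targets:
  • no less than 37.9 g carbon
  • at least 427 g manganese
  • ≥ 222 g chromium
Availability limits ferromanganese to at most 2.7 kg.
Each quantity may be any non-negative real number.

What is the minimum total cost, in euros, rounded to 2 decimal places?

Let x1 = kg of ferromanganese, x2 = kg of pure iron, x3 = kg of stainless scrap.
Minimise 1.43x1 + 1.33x2 + 1.68x3 with:
  72.8x1 + 0.1x2 + 0.6x3 ≥ 37.9   (carbon)
  801x1 + 1x2 + 16x3 ≥ 427   (manganese)
  1x1 + 186x3 ≥ 222   (chromium)
  x1 ≤ 2.7
  x1, x2, x3 ≥ 0.
The minimum-cost mix takes nothing from pure iron — only ferromanganese, stainless scrap. The carbon and chromium requirements are met with equality.
That vertex is x1 = 0.5108, x3 = 1.191.
Total cost: 1.43·0.5108 + 1.68·1.191 = 2.7313.

€2.73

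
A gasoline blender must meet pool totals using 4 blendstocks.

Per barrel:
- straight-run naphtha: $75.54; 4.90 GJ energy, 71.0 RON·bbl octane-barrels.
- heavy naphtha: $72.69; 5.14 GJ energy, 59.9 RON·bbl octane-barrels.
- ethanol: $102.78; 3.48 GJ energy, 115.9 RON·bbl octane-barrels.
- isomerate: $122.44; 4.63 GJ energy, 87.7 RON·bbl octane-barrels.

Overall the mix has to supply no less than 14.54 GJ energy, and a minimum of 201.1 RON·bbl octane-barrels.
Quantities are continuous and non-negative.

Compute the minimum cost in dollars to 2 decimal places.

$219.85

Let x1 = barrels of straight-run naphtha, x2 = barrels of heavy naphtha, x3 = barrels of ethanol, x4 = barrels of isomerate.
min 75.54x1 + 72.69x2 + 102.78x3 + 122.44x4 subject to:
  4.9x1 + 5.14x2 + 3.48x3 + 4.63x4 ≥ 14.54   (energy)
  71x1 + 59.9x2 + 115.9x3 + 87.7x4 ≥ 201.1   (octane-barrels)
  x1, x2, x3, x4 ≥ 0.
At the optimum only straight-run naphtha, heavy naphtha are positive (ethanol, isomerate = 0). There the energy and octane-barrels constraints are tight.
That vertex is x1 = 2.2779, x2 = 0.65729.
Cost = 75.54·2.2779 + 72.69·0.65729 = 219.8510.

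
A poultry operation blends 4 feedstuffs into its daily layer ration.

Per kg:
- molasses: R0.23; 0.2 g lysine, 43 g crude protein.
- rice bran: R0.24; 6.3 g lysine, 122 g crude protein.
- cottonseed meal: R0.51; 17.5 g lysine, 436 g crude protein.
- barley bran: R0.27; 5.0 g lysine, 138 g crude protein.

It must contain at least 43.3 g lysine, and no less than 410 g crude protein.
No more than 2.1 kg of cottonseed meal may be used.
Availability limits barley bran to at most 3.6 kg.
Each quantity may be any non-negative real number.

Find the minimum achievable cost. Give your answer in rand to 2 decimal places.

R1.32

Treat it as an LP. Let x1 = kg of molasses, x2 = kg of rice bran, x3 = kg of cottonseed meal, x4 = kg of barley bran.
min 0.23x1 + 0.24x2 + 0.51x3 + 0.27x4 with:
  0.2x1 + 6.3x2 + 17.5x3 + 5x4 ≥ 43.3   (lysine)
  43x1 + 122x2 + 436x3 + 138x4 ≥ 410   (crude protein)
  x3 ≤ 2.1
  x4 ≤ 3.6
  x1, x2, x3, x4 ≥ 0.
The minimum-cost mix takes nothing from molasses, barley bran — only rice bran, cottonseed meal. Binding constraints: lysine and the cottonseed meal cap.
Solving gives x2 = 1.04, x3 = 2.1.
Hence cost = 0.24·1.04 + 0.51·2.1 = R1.3206.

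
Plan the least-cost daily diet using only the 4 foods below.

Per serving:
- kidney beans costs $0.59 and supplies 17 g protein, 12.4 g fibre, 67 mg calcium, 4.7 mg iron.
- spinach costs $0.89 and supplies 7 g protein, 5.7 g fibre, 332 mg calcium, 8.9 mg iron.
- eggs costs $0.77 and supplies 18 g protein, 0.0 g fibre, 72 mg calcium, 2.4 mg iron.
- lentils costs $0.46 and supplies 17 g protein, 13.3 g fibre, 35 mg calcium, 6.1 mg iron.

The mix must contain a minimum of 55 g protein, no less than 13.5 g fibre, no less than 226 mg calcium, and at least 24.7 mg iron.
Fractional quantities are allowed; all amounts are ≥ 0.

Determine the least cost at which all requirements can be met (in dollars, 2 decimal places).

$1.93

Set it up as a linear program. Let x1 = servings of kidney beans, x2 = servings of spinach, x3 = servings of eggs, x4 = servings of lentils.
Minimise 0.59x1 + 0.89x2 + 0.77x3 + 0.46x4 with:
  17x1 + 7x2 + 18x3 + 17x4 ≥ 55   (protein)
  12.4x1 + 5.7x2 + 13.3x4 ≥ 13.5   (fibre)
  67x1 + 332x2 + 72x3 + 35x4 ≥ 226   (calcium)
  4.7x1 + 8.9x2 + 2.4x3 + 6.1x4 ≥ 24.7   (iron)
  x1, x2, x3, x4 ≥ 0.
The minimum-cost mix takes nothing from kidney beans, eggs — only spinach, lentils. Binding constraints: calcium and iron.
That vertex is x2 = 0.3, x4 = 3.611.
Cost = 0.89·0.3 + 0.46·3.611 = 1.9281.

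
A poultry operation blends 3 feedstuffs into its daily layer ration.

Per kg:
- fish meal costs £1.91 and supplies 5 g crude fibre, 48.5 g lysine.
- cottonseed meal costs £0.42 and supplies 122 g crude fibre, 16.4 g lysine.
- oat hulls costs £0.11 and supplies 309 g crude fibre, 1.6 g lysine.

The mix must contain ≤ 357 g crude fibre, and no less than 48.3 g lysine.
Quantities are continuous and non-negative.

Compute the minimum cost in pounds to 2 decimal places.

£1.24

Treat it as an LP. Let x1 = kg of fish meal, x2 = kg of cottonseed meal, x3 = kg of oat hulls.
Minimize 1.91x1 + 0.42x2 + 0.11x3 with:
  5x1 + 122x2 + 309x3 ≤ 357   (crude fibre)
  48.5x1 + 16.4x2 + 1.6x3 ≥ 48.3   (lysine)
  x1, x2, x3 ≥ 0.
The optimal basis is {fish meal, cottonseed meal}; oat hulls drops out. There the crude fibre and lysine constraints are tight.
Optimal quantities: fish meal = 0.006478 kg, cottonseed meal = 2.926 kg.
Cost = 1.91·0.006478 + 0.42·2.926 = 1.2413.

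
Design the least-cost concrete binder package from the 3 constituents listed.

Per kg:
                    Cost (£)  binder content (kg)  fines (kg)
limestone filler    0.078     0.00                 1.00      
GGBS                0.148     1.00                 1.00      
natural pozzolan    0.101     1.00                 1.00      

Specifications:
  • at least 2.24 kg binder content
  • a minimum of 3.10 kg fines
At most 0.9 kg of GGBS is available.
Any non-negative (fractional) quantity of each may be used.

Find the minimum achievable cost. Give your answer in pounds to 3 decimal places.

£0.293

Set it up as a linear program. Let x1 = kg of limestone filler, x2 = kg of GGBS, x3 = kg of natural pozzolan.
Minimize 0.078x1 + 0.148x2 + 0.101x3 subject to:
  1x2 + 1x3 ≥ 2.24   (binder content)
  1x1 + 1x2 + 1x3 ≥ 3.1   (fines)
  x2 ≤ 0.9
  x1, x2, x3 ≥ 0.
The optimal basis is {limestone filler, natural pozzolan}; GGBS drops out. Binding constraints: binder content and fines.
That vertex is x1 = 0.86, x3 = 2.24.
Total cost: 0.078·0.86 + 0.101·2.24 = 0.29332.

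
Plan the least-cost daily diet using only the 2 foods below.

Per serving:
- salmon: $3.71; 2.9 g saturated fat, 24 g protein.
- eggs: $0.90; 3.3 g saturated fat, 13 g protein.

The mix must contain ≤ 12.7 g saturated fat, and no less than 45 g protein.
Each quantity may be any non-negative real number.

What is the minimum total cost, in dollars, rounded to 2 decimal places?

Let x1 = servings of salmon, x2 = servings of eggs.
Minimize 3.71x1 + 0.9x2 subject to:
  2.9x1 + 3.3x2 ≤ 12.7   (saturated fat)
  24x1 + 13x2 ≥ 45   (protein)
  x1, x2 ≥ 0.
The cheapest feasible vertex uses only eggs; salmon is not used. The protein requirement is met with equality.
So eggs = 3.462 servings.
Objective = 0.9·3.462 = 3.1158.

$3.12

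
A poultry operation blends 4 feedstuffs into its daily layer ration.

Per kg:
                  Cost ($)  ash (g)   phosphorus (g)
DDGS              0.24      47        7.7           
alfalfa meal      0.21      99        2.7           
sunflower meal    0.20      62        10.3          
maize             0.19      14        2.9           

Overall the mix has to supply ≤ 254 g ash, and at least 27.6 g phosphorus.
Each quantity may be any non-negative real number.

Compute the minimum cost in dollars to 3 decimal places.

Let x1 = kg of DDGS, x2 = kg of alfalfa meal, x3 = kg of sunflower meal, x4 = kg of maize.
Minimise 0.24x1 + 0.21x2 + 0.2x3 + 0.19x4 s.t.:
  47x1 + 99x2 + 62x3 + 14x4 ≤ 254   (ash)
  7.7x1 + 2.7x2 + 10.3x3 + 2.9x4 ≥ 27.6   (phosphorus)
  x1, x2, x3, x4 ≥ 0.
The minimum-cost mix takes nothing from DDGS, alfalfa meal, maize — only sunflower meal. The phosphorus requirement is met with equality.
That vertex is x3 = 2.68.
Hence cost = 0.2·2.68 = $0.53600.

$0.536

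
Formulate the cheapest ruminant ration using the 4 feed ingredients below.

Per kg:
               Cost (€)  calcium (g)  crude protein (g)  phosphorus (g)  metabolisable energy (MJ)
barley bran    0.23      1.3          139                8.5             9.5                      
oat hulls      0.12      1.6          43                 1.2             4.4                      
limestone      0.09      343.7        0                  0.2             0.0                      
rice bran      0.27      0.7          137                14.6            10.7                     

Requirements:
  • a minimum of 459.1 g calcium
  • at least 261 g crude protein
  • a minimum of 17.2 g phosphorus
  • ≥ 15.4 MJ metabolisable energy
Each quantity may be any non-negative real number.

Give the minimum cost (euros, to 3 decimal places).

€0.558

Set it up as a linear program. Let x1 = kg of barley bran, x2 = kg of oat hulls, x3 = kg of limestone, x4 = kg of rice bran.
Minimize 0.23x1 + 0.12x2 + 0.09x3 + 0.27x4 with:
  1.3x1 + 1.6x2 + 343.7x3 + 0.7x4 ≥ 459.1   (calcium)
  139x1 + 43x2 + 137x4 ≥ 261   (crude protein)
  8.5x1 + 1.2x2 + 0.2x3 + 14.6x4 ≥ 17.2   (phosphorus)
  9.5x1 + 4.4x2 + 10.7x4 ≥ 15.4   (metabolisable energy)
  x1, x2, x3, x4 ≥ 0.
The optimal basis is {barley bran, limestone, rice bran}; oat hulls drops out. Binding constraints: calcium, crude protein, phosphorus.
So barley bran = 1.723 kg, limestone = 1.329 kg, rice bran = 0.1565 kg.
Cost = 0.23·1.723 + 0.09·1.329 + 0.27·0.1565 = 0.55816.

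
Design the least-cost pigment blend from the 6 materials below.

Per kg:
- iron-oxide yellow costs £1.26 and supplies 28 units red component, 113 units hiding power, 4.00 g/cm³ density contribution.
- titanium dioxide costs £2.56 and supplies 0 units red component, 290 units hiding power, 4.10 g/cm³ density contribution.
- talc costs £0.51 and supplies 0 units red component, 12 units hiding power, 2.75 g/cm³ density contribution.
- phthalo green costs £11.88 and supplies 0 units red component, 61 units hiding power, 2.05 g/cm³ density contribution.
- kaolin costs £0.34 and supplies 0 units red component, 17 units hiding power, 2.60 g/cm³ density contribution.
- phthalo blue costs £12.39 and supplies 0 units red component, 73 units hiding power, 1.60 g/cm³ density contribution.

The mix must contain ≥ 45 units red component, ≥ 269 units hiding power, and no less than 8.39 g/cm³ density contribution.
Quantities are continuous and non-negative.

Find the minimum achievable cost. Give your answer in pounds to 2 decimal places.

Treat it as an LP. Let x1 = kg of iron-oxide yellow, x2 = kg of titanium dioxide, x3 = kg of talc, x4 = kg of phthalo green, x5 = kg of kaolin, x6 = kg of phthalo blue.
Minimise 1.26x1 + 2.56x2 + 0.51x3 + 11.88x4 + 0.34x5 + 12.39x6 subject to:
  28x1 ≥ 45   (red component)
  113x1 + 290x2 + 12x3 + 61x4 + 17x5 + 73x6 ≥ 269   (hiding power)
  4x1 + 4.1x2 + 2.75x3 + 2.05x4 + 2.6x5 + 1.6x6 ≥ 8.39   (density contribution)
  x1, x2, x3, x4, x5, x6 ≥ 0.
The cheapest feasible vertex uses only iron-oxide yellow, titanium dioxide, kaolin; talc, phthalo green, phthalo blue are not used. There the red component, hiding power, density contribution constraints are tight.
That vertex is x1 = 1.607, x2 = 0.2833, x5 = 0.3076.
Hence cost = 1.26·1.607 + 2.56·0.2833 + 0.34·0.3076 = £2.8547.

£2.85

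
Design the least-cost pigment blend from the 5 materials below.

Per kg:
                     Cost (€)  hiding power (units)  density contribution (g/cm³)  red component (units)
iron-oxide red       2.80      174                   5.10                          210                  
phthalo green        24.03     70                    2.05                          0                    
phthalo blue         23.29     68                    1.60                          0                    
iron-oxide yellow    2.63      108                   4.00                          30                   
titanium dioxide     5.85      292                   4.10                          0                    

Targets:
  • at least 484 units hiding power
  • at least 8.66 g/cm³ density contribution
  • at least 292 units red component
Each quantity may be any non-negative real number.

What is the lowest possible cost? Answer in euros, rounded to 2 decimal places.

Set it up as a linear program. Let x1 = kg of iron-oxide red, x2 = kg of phthalo green, x3 = kg of phthalo blue, x4 = kg of iron-oxide yellow, x5 = kg of titanium dioxide.
Minimize 2.8x1 + 24.03x2 + 23.29x3 + 2.63x4 + 5.85x5 subject to:
  174x1 + 70x2 + 68x3 + 108x4 + 292x5 ≥ 484   (hiding power)
  5.1x1 + 2.05x2 + 1.6x3 + 4x4 + 4.1x5 ≥ 8.66   (density contribution)
  210x1 + 30x4 ≥ 292   (red component)
  x1, x2, x3, x4, x5 ≥ 0.
At the optimum only iron-oxide red is positive (phthalo green, phthalo blue, iron-oxide yellow, titanium dioxide = 0). The hiding power requirement is met with equality.
Solving gives x1 = 2.782.
Total cost: 2.8·2.782 = 7.7896.

€7.79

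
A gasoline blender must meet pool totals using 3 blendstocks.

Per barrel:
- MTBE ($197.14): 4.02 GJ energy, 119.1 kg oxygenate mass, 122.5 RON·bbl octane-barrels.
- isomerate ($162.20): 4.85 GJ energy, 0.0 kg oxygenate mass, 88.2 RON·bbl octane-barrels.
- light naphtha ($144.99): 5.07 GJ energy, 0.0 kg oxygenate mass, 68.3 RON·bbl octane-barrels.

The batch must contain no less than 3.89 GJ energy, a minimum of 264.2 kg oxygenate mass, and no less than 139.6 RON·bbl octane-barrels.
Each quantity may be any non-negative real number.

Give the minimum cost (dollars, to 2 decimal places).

$437.32

This is a linear program. Let x1 = barrels of MTBE, x2 = barrels of isomerate, x3 = barrels of light naphtha.
Minimise 197.14x1 + 162.2x2 + 144.99x3 s.t.:
  4.02x1 + 4.85x2 + 5.07x3 ≥ 3.89   (energy)
  119.1x1 ≥ 264.2   (oxygenate mass)
  122.5x1 + 88.2x2 + 68.3x3 ≥ 139.6   (octane-barrels)
  x1, x2, x3 ≥ 0.
The minimum-cost mix takes nothing from isomerate, light naphtha — only MTBE. The oxygenate mass requirement is met with equality.
Optimal quantities: MTBE = 2.2183 barrels.
Total cost: 197.14·2.2183 = 437.3157.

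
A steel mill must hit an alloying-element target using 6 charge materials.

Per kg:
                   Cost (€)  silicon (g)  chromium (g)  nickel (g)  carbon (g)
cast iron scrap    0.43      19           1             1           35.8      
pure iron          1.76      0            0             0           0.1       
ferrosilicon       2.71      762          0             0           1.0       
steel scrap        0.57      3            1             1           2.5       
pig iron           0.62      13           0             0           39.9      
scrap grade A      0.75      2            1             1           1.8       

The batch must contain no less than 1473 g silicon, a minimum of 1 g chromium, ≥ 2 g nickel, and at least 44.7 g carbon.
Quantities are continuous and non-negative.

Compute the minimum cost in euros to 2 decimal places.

€5.96

Set it up as a linear program. Let x1 = kg of cast iron scrap, x2 = kg of pure iron, x3 = kg of ferrosilicon, x4 = kg of steel scrap, x5 = kg of pig iron, x6 = kg of scrap grade A.
Minimise 0.43x1 + 1.76x2 + 2.71x3 + 0.57x4 + 0.62x5 + 0.75x6 with:
  19x1 + 762x3 + 3x4 + 13x5 + 2x6 ≥ 1473   (silicon)
  1x1 + 1x4 + 1x6 ≥ 1   (chromium)
  1x1 + 1x4 + 1x6 ≥ 2   (nickel)
  35.8x1 + 0.1x2 + 1x3 + 2.5x4 + 39.9x5 + 1.8x6 ≥ 44.7   (carbon)
  x1, x2, x3, x4, x5, x6 ≥ 0.
The cheapest feasible vertex uses only cast iron scrap, ferrosilicon; pure iron, steel scrap, pig iron, scrap grade A are not used. The silicon and nickel requirements are met with equality.
That vertex is x1 = 2, x3 = 1.883.
Objective = 0.43·2 + 2.71·1.883 = 5.9629.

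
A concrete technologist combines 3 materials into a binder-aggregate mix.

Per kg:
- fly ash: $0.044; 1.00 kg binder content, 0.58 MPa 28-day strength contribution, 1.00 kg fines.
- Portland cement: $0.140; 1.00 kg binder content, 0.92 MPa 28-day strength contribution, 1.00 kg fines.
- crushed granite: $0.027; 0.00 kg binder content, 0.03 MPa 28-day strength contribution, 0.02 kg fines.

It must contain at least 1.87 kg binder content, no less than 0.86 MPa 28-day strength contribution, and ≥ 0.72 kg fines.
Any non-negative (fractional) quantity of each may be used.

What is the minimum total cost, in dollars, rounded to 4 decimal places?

Let x1 = kg of fly ash, x2 = kg of Portland cement, x3 = kg of crushed granite.
Minimise 0.044x1 + 0.14x2 + 0.027x3 subject to:
  1x1 + 1x2 ≥ 1.87   (binder content)
  0.58x1 + 0.92x2 + 0.03x3 ≥ 0.86   (28-day strength contribution)
  1x1 + 1x2 + 0.02x3 ≥ 0.72   (fines)
  x1, x2, x3 ≥ 0.
At the optimum only fly ash is positive (Portland cement, crushed granite = 0). The binder content requirement is met with equality.
That vertex is x1 = 1.87.
Objective = 0.044·1.87 = 0.082280.

$0.0823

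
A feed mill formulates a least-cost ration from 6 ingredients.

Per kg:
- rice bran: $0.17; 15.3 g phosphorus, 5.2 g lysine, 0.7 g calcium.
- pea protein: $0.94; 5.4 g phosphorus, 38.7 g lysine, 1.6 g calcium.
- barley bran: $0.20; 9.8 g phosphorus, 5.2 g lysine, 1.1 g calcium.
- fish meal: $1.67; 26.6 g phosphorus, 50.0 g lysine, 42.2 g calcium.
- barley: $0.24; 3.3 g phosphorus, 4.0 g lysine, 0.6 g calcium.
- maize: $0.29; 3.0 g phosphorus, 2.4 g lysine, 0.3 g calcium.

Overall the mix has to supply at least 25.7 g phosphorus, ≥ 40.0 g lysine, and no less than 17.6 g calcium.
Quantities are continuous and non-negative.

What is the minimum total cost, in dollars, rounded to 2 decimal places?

$1.19

This is a linear program. Let x1 = kg of rice bran, x2 = kg of pea protein, x3 = kg of barley bran, x4 = kg of fish meal, x5 = kg of barley, x6 = kg of maize.
min 0.17x1 + 0.94x2 + 0.2x3 + 1.67x4 + 0.24x5 + 0.29x6 subject to:
  15.3x1 + 5.4x2 + 9.8x3 + 26.6x4 + 3.3x5 + 3x6 ≥ 25.7   (phosphorus)
  5.2x1 + 38.7x2 + 5.2x3 + 50x4 + 4x5 + 2.4x6 ≥ 40   (lysine)
  0.7x1 + 1.6x2 + 1.1x3 + 42.2x4 + 0.6x5 + 0.3x6 ≥ 17.6   (calcium)
  x1, x2, x3, x4, x5, x6 ≥ 0.
The cheapest feasible vertex uses only rice bran, pea protein, fish meal; barley bran, barley, maize are not used. The phosphorus, lysine, calcium requirements are met with equality.
So rice bran = 0.8594 kg, pea protein = 0.4182 kg, fish meal = 0.387 kg.
Total cost: 0.17·0.8594 + 0.94·0.4182 + 1.67·0.387 = 1.1855.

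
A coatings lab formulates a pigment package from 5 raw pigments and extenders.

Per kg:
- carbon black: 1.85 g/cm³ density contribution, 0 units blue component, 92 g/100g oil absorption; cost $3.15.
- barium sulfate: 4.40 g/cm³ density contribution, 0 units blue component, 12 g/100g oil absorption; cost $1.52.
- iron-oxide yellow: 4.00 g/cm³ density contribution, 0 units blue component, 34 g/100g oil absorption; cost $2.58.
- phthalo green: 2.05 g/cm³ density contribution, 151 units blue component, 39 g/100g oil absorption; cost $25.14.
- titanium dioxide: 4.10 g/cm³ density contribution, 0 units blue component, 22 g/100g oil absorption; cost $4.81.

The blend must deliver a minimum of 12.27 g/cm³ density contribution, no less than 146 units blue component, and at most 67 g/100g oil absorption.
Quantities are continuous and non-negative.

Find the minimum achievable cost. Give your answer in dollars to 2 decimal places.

Let x1 = kg of carbon black, x2 = kg of barium sulfate, x3 = kg of iron-oxide yellow, x4 = kg of phthalo green, x5 = kg of titanium dioxide.
Minimize 3.15x1 + 1.52x2 + 2.58x3 + 25.14x4 + 4.81x5 subject to:
  1.85x1 + 4.4x2 + 4x3 + 2.05x4 + 4.1x5 ≥ 12.27   (density contribution)
  151x4 ≥ 146   (blue component)
  92x1 + 12x2 + 34x3 + 39x4 + 22x5 ≤ 67   (oil absorption)
  x1, x2, x3, x4, x5 ≥ 0.
The optimal basis is {barium sulfate, phthalo green}; carbon black, iron-oxide yellow, titanium dioxide drop out. The density contribution and blue component requirements are met with equality.
Optimal quantities: barium sulfate = 2.338 kg, phthalo green = 0.9669 kg.
Objective = 1.52·2.338 + 25.14·0.9669 = 27.8616.

$27.86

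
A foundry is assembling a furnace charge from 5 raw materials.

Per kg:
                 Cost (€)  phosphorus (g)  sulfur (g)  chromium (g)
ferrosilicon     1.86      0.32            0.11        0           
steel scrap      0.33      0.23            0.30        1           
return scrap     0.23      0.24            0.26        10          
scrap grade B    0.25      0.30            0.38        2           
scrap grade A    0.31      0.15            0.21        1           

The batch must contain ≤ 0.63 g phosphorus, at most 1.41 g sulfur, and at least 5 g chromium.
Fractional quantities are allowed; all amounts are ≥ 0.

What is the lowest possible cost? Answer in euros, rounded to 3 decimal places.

€0.115

Set it up as a linear program. Let x1 = kg of ferrosilicon, x2 = kg of steel scrap, x3 = kg of return scrap, x4 = kg of scrap grade B, x5 = kg of scrap grade A.
min 1.86x1 + 0.33x2 + 0.23x3 + 0.25x4 + 0.31x5 with:
  0.32x1 + 0.23x2 + 0.24x3 + 0.3x4 + 0.15x5 ≤ 0.63   (phosphorus)
  0.11x1 + 0.3x2 + 0.26x3 + 0.38x4 + 0.21x5 ≤ 1.41   (sulfur)
  1x2 + 10x3 + 2x4 + 1x5 ≥ 5   (chromium)
  x1, x2, x3, x4, x5 ≥ 0.
The minimum-cost mix takes nothing from ferrosilicon, steel scrap, scrap grade B, scrap grade A — only return scrap. There the chromium constraint is tight.
That vertex is x3 = 0.5.
Cost = 0.23·0.5 = 0.11500.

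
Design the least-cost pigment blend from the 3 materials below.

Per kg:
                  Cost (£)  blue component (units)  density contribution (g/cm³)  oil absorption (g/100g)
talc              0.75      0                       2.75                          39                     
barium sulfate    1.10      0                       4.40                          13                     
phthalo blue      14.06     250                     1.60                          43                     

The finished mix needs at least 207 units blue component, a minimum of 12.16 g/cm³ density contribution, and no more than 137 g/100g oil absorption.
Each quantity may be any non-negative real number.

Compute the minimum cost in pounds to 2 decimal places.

£14.35

Let x1 = kg of talc, x2 = kg of barium sulfate, x3 = kg of phthalo blue.
min 0.75x1 + 1.1x2 + 14.06x3 s.t.:
  250x3 ≥ 207   (blue component)
  2.75x1 + 4.4x2 + 1.6x3 ≥ 12.16   (density contribution)
  39x1 + 13x2 + 43x3 ≤ 137   (oil absorption)
  x1, x2, x3 ≥ 0.
The cheapest feasible vertex uses only barium sulfate, phthalo blue; talc is not used. The blue component and density contribution requirements are met with equality.
Solving gives x2 = 2.463, x3 = 0.828.
Objective = 1.1·2.463 + 14.06·0.828 = 14.3510.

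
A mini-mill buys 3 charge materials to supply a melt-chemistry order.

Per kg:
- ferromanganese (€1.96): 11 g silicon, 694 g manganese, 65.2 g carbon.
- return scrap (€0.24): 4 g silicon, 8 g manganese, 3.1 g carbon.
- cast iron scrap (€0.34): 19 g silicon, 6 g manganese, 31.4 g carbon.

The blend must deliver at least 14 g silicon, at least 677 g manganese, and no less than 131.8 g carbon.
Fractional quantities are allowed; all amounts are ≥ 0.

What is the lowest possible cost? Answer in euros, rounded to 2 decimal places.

€2.63

Let x1 = kg of ferromanganese, x2 = kg of return scrap, x3 = kg of cast iron scrap.
Minimise 1.96x1 + 0.24x2 + 0.34x3 with:
  11x1 + 4x2 + 19x3 ≥ 14   (silicon)
  694x1 + 8x2 + 6x3 ≥ 677   (manganese)
  65.2x1 + 3.1x2 + 31.4x3 ≥ 131.8   (carbon)
  x1, x2, x3 ≥ 0.
The optimal basis is {ferromanganese, cast iron scrap}; return scrap drops out. The manganese and carbon requirements are met with equality.
That vertex is x1 = 0.9564, x3 = 2.212.
Cost = 1.96·0.9564 + 0.34·2.212 = 2.6266.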